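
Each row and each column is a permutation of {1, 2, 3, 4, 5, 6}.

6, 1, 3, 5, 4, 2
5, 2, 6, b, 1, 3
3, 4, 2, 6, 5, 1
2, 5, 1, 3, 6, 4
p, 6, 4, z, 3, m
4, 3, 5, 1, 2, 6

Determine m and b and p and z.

m = 5, b = 4, p = 1, z = 2

Cell (5,6): column 6 already has {1, 2, 3, 4, 6} → 5.
Cell (5,1): column 1 already has {2, 3, 4, 5, 6} → 1.
Cell (2,4): row 2 already has {1, 2, 3, 5, 6} → 4.
For row 5, column 4: row 5 already has {1, 3, 4, 5, 6}; that leaves 2.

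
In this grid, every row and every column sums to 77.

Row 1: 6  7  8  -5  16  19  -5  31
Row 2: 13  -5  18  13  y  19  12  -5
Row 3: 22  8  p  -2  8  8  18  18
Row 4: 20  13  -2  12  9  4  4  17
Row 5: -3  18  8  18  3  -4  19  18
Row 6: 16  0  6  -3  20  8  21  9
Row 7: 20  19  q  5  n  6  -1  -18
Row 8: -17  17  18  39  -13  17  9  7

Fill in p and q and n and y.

Row 2 has 13 − 5 + 18 + 13 + 19 + 12 − 5 = 65; the blank must be 77 − 65 = 12.
Column 5 has 16 + 12 + 8 + 9 + 3 + 20 − 13 = 55; the blank must be 77 − 55 = 22.
Row 7 has 20 + 19 + 5 + 22 + 6 − 1 − 18 = 53; the blank must be 77 − 53 = 24.
Row 3 has 22 + 8 − 2 + 8 + 8 + 18 + 18 = 80; the blank must be 77 − 80 = -3.

p = -3, q = 24, n = 22, y = 12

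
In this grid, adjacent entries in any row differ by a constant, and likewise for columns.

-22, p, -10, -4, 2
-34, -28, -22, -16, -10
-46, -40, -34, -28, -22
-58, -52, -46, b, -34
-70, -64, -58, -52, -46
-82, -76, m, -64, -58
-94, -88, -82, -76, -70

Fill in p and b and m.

Along each row the entries change by 6 per step; down each column they change by -12.
Row 1: from -22 at column 1, stepping by 6 to column 2 gives -16.
Row 4: from -58 at column 1, stepping by 6 to column 4 gives -40.
Row 6: from -82 at column 1, stepping by 6 to column 3 gives -70.

p = -16, b = -40, m = -70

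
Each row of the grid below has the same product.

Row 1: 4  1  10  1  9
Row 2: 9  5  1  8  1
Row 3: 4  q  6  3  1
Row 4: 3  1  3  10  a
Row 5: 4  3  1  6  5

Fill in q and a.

q = 5, a = 4

Rows 2 and 5 each multiply to 360, so every row has product 360.
Row 3: 4×6×3×1 = 72, so the missing entry is 360 ÷ 72 = 5.
Row 4: 3×1×3×10 = 90, so the missing entry is 360 ÷ 90 = 4.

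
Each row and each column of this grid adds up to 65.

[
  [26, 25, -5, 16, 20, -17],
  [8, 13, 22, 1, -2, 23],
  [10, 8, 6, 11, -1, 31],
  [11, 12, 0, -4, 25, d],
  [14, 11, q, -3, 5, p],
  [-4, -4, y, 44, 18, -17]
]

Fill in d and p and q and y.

d = 21, p = 24, q = 14, y = 28

The known cells in row 4 total 44, leaving 65 − 44 = 21 for the blank.
The known cells in column 6 total 41, leaving 65 − 41 = 24 for the blank.
The known cells in row 5 total 51, leaving 65 − 51 = 14 for the blank.
The known cells in row 6 total 37, leaving 65 − 37 = 28 for the blank.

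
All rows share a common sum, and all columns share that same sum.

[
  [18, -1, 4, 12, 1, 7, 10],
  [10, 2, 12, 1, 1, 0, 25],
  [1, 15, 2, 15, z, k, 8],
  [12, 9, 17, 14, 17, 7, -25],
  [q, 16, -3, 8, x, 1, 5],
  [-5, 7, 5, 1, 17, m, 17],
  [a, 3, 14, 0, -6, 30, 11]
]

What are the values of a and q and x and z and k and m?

Rows 1 and 2 both sum to 51, so that's the common total.
Row 6: -5 + 7 + 5 + 1 + 17 + 17 = 42, so its missing entry is 51 − 42 = 9.
Row 7: 3 + 14 + 0 − 6 + 30 + 11 = 52, so its missing entry is 51 − 52 = -1.
Column 1: 18 + 10 + 1 + 12 − 5 − 1 = 35, so its missing entry is 51 − 35 = 16.
Row 5: 16 + 16 − 3 + 8 + 1 + 5 = 43, so its missing entry is 51 − 43 = 8.
Column 5: 1 + 1 + 17 + 8 + 17 − 6 = 38, so its missing entry is 51 − 38 = 13.
Row 3: 1 + 15 + 2 + 15 + 13 + 8 = 54, so its missing entry is 51 − 54 = -3.

a = -1, q = 16, x = 8, z = 13, k = -3, m = 9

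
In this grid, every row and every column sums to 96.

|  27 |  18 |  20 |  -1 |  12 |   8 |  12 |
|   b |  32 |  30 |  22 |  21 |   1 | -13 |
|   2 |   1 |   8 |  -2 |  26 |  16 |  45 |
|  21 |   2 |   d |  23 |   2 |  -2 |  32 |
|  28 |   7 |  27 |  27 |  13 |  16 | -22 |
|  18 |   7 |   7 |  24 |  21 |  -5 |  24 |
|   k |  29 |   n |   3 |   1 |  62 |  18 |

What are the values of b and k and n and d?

Row 2: 32 + 30 + 22 + 21 + 1 − 13 = 93, so its missing entry is 96 − 93 = 3.
Row 4: 21 + 2 + 23 + 2 − 2 + 32 = 78, so its missing entry is 96 − 78 = 18.
Column 3: 20 + 30 + 8 + 18 + 27 + 7 = 110, so its missing entry is 96 − 110 = -14.
Row 7: 29 − 14 + 3 + 1 + 62 + 18 = 99, so its missing entry is 96 − 99 = -3.

b = 3, k = -3, n = -14, d = 18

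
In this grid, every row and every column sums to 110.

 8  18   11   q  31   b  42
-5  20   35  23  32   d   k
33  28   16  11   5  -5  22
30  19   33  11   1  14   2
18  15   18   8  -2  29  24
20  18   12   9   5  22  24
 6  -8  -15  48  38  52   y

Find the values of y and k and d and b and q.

The known cells in column 4 total 110, leaving 110 − 110 = 0 for the blank.
The known cells in row 1 total 110, leaving 110 − 110 = 0 for the blank.
The known cells in column 6 total 112, leaving 110 − 112 = -2 for the blank.
The known cells in row 7 total 121, leaving 110 − 121 = -11 for the blank.
The known cells in row 2 total 103, leaving 110 − 103 = 7 for the blank.

y = -11, k = 7, d = -2, b = 0, q = 0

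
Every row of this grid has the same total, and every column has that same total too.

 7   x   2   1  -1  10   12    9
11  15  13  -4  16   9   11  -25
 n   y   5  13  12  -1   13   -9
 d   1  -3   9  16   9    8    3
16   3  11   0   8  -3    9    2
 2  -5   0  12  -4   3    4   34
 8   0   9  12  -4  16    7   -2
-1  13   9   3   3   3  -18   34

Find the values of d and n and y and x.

d = 3, n = 0, y = 13, x = 6

Rows 2 and 5 both sum to 46, so that's the common total.
Row 1: 7 + 2 + 1 − 1 + 10 + 12 + 9 = 40, so its missing entry is 46 − 40 = 6.
Column 2: 6 + 15 + 1 + 3 − 5 + 0 + 13 = 33, so its missing entry is 46 − 33 = 13.
Row 3: 13 + 5 + 13 + 12 − 1 + 13 − 9 = 46, so its missing entry is 46 − 46 = 0.
Row 4: 1 − 3 + 9 + 16 + 9 + 8 + 3 = 43, so its missing entry is 46 − 43 = 3.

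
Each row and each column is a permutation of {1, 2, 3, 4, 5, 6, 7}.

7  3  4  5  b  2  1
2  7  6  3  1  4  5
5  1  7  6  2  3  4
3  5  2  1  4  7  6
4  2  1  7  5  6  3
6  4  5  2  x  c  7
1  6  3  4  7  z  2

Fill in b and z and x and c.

b = 6, z = 5, x = 3, c = 1

Cell (1,5): row 1 already has {1, 2, 3, 4, 5, 7} → 6.
At (row 6, col 5): column 5 already has {1, 2, 4, 5, 6, 7}, so the value is 3.
At (row 6, col 6): row 6 already has {2, 3, 4, 5, 6, 7}, so the value is 1.
At (row 7, col 6): row 7 already has {1, 2, 3, 4, 6, 7}, so the value is 5.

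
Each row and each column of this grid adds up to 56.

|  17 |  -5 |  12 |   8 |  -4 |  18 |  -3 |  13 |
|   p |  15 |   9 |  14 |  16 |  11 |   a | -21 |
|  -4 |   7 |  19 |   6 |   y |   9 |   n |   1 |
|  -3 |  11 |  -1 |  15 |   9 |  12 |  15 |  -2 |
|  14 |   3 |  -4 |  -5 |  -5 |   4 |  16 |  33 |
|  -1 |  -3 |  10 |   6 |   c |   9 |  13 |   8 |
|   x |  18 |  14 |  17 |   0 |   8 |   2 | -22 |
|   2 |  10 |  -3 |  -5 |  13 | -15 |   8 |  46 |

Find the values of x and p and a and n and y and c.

Row 6 has -1 − 3 + 10 + 6 + 9 + 13 + 8 = 42; the blank must be 56 − 42 = 14.
Column 5 has -4 + 16 + 9 − 5 + 14 + 0 + 13 = 43; the blank must be 56 − 43 = 13.
Row 3 has -4 + 7 + 19 + 6 + 13 + 9 + 1 = 51; the blank must be 56 − 51 = 5.
Row 7 has 18 + 14 + 17 + 0 + 8 + 2 − 22 = 37; the blank must be 56 − 37 = 19.
Column 1 has 17 − 4 − 3 + 14 − 1 + 19 + 2 = 44; the blank must be 56 − 44 = 12.
Row 2 has 12 + 15 + 9 + 14 + 16 + 11 − 21 = 56; the blank must be 56 − 56 = 0.

x = 19, p = 12, a = 0, n = 5, y = 13, c = 14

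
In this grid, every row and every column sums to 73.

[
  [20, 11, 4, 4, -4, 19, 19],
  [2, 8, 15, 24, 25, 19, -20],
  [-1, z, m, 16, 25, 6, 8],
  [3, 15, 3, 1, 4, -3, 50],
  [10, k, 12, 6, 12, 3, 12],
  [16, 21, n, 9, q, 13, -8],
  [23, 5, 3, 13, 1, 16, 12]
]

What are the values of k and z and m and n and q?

k = 18, z = -5, m = 24, n = 12, q = 10

Column 5: -4 + 25 + 25 + 4 + 12 + 1 = 63, so its missing entry is 73 − 63 = 10.
Row 5: 10 + 12 + 6 + 12 + 3 + 12 = 55, so its missing entry is 73 − 55 = 18.
Column 2: 11 + 8 + 15 + 18 + 21 + 5 = 78, so its missing entry is 73 − 78 = -5.
Row 3: -1 − 5 + 16 + 25 + 6 + 8 = 49, so its missing entry is 73 − 49 = 24.
Row 6: 16 + 21 + 9 + 10 + 13 − 8 = 61, so its missing entry is 73 − 61 = 12.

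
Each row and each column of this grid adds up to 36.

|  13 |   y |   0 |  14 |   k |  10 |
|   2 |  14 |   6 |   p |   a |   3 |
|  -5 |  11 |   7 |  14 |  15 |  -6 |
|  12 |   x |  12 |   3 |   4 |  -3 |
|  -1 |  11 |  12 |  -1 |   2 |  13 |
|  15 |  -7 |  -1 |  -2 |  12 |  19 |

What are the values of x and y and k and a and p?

x = 8, y = -1, k = 0, a = 3, p = 8

The known cells in row 4 total 28, leaving 36 − 28 = 8 for the blank.
The known cells in column 2 total 37, leaving 36 − 37 = -1 for the blank.
The known cells in row 1 total 36, leaving 36 − 36 = 0 for the blank.
The known cells in column 5 total 33, leaving 36 − 33 = 3 for the blank.
The known cells in row 2 total 28, leaving 36 − 28 = 8 for the blank.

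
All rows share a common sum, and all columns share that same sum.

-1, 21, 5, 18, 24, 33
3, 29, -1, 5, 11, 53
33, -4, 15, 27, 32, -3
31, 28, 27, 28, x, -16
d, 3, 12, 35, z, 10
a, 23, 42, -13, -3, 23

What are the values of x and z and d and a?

Rows 1 and 2 both sum to 100, so that's the common total.
Row 6: 23 + 42 − 13 − 3 + 23 = 72, so its missing entry is 100 − 72 = 28.
Column 1: -1 + 3 + 33 + 31 + 28 = 94, so its missing entry is 100 − 94 = 6.
Row 5: 6 + 3 + 12 + 35 + 10 = 66, so its missing entry is 100 − 66 = 34.
Row 4: 31 + 28 + 27 + 28 − 16 = 98, so its missing entry is 100 − 98 = 2.

x = 2, z = 34, d = 6, a = 28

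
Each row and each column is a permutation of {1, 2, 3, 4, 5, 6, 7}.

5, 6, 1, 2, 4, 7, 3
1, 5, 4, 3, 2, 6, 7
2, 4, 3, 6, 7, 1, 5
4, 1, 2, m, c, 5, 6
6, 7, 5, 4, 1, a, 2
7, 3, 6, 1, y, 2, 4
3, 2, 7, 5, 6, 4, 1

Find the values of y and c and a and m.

For row 5, column 6: row 5 already has {1, 2, 4, 5, 6, 7}; that leaves 3.
Cell (6,5): row 6 already has {1, 2, 3, 4, 6, 7} → 5.
At (row 4, col 4): column 4 already has {1, 2, 3, 4, 5, 6}, so the value is 7.
At (row 4, col 5): row 4 already has {1, 2, 4, 5, 6, 7}, so the value is 3.

y = 5, c = 3, a = 3, m = 7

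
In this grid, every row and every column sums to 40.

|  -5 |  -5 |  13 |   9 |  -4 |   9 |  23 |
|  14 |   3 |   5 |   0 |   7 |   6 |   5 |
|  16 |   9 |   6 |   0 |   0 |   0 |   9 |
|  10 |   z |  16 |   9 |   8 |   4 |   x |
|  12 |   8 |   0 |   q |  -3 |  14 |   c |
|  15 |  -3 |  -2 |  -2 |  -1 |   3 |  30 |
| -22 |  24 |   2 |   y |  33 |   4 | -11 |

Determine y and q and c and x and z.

y = 10, q = 14, c = -5, x = -11, z = 4

Column 2: -5 + 3 + 9 + 8 − 3 + 24 = 36, so its missing entry is 40 − 36 = 4.
Row 4: 10 + 4 + 16 + 9 + 8 + 4 = 51, so its missing entry is 40 − 51 = -11.
Column 7: 23 + 5 + 9 − 11 + 30 − 11 = 45, so its missing entry is 40 − 45 = -5.
Row 5: 12 + 8 + 0 − 3 + 14 − 5 = 26, so its missing entry is 40 − 26 = 14.
Row 7: -22 + 24 + 2 + 33 + 4 − 11 = 30, so its missing entry is 40 − 30 = 10.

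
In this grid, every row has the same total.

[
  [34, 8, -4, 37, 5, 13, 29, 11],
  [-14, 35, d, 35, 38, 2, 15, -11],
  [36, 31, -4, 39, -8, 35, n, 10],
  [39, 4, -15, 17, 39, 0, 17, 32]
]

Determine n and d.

n = -6, d = 33

Rows 1 and 4 both add up to 133, so every row sums to 133.
Row 3: 36 + 31 − 4 + 39 − 8 + 35 + 10 = 139, so the missing entry is 133 − 139 = -6.
Row 2: -14 + 35 + 35 + 38 + 2 + 15 − 11 = 100, so the missing entry is 133 − 100 = 33.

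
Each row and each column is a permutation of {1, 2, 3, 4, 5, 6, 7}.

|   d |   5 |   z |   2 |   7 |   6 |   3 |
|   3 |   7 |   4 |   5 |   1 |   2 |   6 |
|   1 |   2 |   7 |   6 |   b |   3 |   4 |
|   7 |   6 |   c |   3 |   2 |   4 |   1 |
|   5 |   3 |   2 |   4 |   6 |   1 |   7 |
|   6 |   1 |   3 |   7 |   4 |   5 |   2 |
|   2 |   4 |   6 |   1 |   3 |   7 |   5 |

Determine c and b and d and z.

c = 5, b = 5, d = 4, z = 1

At (row 3, col 5): row 3 already has {1, 2, 3, 4, 6, 7}, so the value is 5.
For row 4, column 3: row 4 already has {1, 2, 3, 4, 6, 7}; that leaves 5.
At (row 1, col 3): column 3 already has {2, 3, 4, 5, 6, 7}, so the value is 1.
Cell (1,1): row 1 already has {1, 2, 3, 5, 6, 7} → 4.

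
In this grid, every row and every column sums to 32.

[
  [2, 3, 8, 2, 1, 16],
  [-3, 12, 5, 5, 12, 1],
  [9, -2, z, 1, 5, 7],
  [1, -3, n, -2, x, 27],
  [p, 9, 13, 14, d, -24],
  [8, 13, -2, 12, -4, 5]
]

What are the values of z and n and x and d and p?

z = 12, n = -4, x = 13, d = 5, p = 15

Column 1 has 2 − 3 + 9 + 1 + 8 = 17; the blank must be 32 − 17 = 15.
Row 5 has 15 + 9 + 13 + 14 − 24 = 27; the blank must be 32 − 27 = 5.
Column 5 has 1 + 12 + 5 + 5 − 4 = 19; the blank must be 32 − 19 = 13.
Row 3 has 9 − 2 + 1 + 5 + 7 = 20; the blank must be 32 − 20 = 12.
Row 4 has 1 − 3 − 2 + 13 + 27 = 36; the blank must be 32 − 36 = -4.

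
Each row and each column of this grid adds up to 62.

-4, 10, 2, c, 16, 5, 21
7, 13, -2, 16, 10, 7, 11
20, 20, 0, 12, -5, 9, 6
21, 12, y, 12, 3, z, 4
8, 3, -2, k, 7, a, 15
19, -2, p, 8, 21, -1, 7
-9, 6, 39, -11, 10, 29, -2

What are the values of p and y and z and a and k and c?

p = 10, y = 15, z = -5, a = 18, k = 13, c = 12

Row 1 has -4 + 10 + 2 + 16 + 5 + 21 = 50; the blank must be 62 − 50 = 12.
Column 4 has 12 + 16 + 12 + 12 + 8 − 11 = 49; the blank must be 62 − 49 = 13.
Row 5 has 8 + 3 − 2 + 13 + 7 + 15 = 44; the blank must be 62 − 44 = 18.
Column 6 has 5 + 7 + 9 + 18 − 1 + 29 = 67; the blank must be 62 − 67 = -5.
Row 4 has 21 + 12 + 12 + 3 − 5 + 4 = 47; the blank must be 62 − 47 = 15.
Row 6 has 19 − 2 + 8 + 21 − 1 + 7 = 52; the blank must be 62 − 52 = 10.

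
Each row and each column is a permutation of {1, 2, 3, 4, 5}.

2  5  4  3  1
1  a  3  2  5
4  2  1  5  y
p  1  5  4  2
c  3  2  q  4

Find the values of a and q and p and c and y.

For row 3, column 5: row 3 already has {1, 2, 4, 5}; that leaves 3.
For row 5, column 4: column 4 already has {2, 3, 4, 5}; that leaves 1.
For row 5, column 1: row 5 already has {1, 2, 3, 4}; that leaves 5.
At (row 2, col 2): row 2 already has {1, 2, 3, 5}, so the value is 4.
Cell (4,1): row 4 already has {1, 2, 4, 5} → 3.

a = 4, q = 1, p = 3, c = 5, y = 3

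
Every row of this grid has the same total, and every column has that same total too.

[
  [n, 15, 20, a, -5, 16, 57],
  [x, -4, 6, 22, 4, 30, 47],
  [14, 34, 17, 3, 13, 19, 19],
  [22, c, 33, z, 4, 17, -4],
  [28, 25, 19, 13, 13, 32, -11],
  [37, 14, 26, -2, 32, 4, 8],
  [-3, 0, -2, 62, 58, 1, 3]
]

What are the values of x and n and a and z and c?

x = 14, n = 7, a = 9, z = 12, c = 35

Rows 3 and 5 both sum to 119, so that's the common total.
The known cells in column 2 total 84, leaving 119 − 84 = 35 for the blank.
The known cells in row 4 total 107, leaving 119 − 107 = 12 for the blank.
The known cells in column 4 total 110, leaving 119 − 110 = 9 for the blank.
The known cells in row 1 total 112, leaving 119 − 112 = 7 for the blank.
The known cells in row 2 total 105, leaving 119 − 105 = 14 for the blank.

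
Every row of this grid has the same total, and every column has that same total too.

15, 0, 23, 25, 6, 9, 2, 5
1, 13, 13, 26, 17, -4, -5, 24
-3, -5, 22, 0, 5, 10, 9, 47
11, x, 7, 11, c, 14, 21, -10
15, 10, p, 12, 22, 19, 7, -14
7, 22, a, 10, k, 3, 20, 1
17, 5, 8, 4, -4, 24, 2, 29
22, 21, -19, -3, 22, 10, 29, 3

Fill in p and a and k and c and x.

Rows 1 and 2 both sum to 85, so that's the common total.
Column 2 has 0 + 13 − 5 + 10 + 22 + 5 + 21 = 66; the blank must be 85 − 66 = 19.
Row 4 has 11 + 19 + 7 + 11 + 14 + 21 − 10 = 73; the blank must be 85 − 73 = 12.
Column 5 has 6 + 17 + 5 + 12 + 22 − 4 + 22 = 80; the blank must be 85 − 80 = 5.
Row 5 has 15 + 10 + 12 + 22 + 19 + 7 − 14 = 71; the blank must be 85 − 71 = 14.
Row 6 has 7 + 22 + 10 + 5 + 3 + 20 + 1 = 68; the blank must be 85 − 68 = 17.

p = 14, a = 17, k = 5, c = 12, x = 19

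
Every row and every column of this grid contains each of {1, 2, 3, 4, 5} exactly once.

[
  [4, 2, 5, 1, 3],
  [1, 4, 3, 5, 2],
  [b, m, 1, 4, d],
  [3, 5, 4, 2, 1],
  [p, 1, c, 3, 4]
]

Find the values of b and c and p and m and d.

Cell (3,5): column 5 already has {1, 2, 3, 4} → 5.
For row 3, column 2: column 2 already has {1, 2, 4, 5}; that leaves 3.
At (row 3, col 1): row 3 already has {1, 3, 4, 5}, so the value is 2.
At (row 5, col 1): column 1 already has {1, 2, 3, 4}, so the value is 5.
Cell (5,3): row 5 already has {1, 3, 4, 5} → 2.

b = 2, c = 2, p = 5, m = 3, d = 5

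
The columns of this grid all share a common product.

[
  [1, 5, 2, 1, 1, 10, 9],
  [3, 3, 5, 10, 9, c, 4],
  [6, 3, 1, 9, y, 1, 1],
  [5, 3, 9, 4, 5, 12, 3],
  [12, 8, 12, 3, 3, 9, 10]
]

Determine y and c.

y = 8, c = 1

Columns 1 and 7 each multiply to 1080, so every column has product 1080.
Column 5: 1×9×5×3 = 135, so the missing entry is 1080 ÷ 135 = 8.
Column 6: 10×1×12×9 = 1080, so the missing entry is 1080 ÷ 1080 = 1.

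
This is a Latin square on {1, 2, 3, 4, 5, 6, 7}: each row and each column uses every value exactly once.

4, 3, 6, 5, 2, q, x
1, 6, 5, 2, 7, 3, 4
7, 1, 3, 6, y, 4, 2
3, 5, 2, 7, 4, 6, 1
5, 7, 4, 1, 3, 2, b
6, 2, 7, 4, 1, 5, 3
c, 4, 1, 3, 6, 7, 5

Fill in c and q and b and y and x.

c = 2, q = 1, b = 6, y = 5, x = 7

For row 3, column 5: row 3 already has {1, 2, 3, 4, 6, 7}; that leaves 5.
At (row 5, col 7): row 5 already has {1, 2, 3, 4, 5, 7}, so the value is 6.
At (row 1, col 7): column 7 already has {1, 2, 3, 4, 5, 6}, so the value is 7.
Cell (1,6): row 1 already has {2, 3, 4, 5, 6, 7} → 1.
At (row 7, col 1): row 7 already has {1, 3, 4, 5, 6, 7}, so the value is 2.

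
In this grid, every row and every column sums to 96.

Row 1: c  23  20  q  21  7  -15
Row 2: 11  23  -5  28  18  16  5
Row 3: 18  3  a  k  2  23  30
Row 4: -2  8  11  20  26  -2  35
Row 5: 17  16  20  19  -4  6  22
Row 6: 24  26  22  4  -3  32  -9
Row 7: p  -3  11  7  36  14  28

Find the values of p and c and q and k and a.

The known cells in row 7 total 93, leaving 96 − 93 = 3 for the blank.
The known cells in column 1 total 71, leaving 96 − 71 = 25 for the blank.
The known cells in row 1 total 81, leaving 96 − 81 = 15 for the blank.
The known cells in column 4 total 93, leaving 96 − 93 = 3 for the blank.
The known cells in row 3 total 79, leaving 96 − 79 = 17 for the blank.

p = 3, c = 25, q = 15, k = 3, a = 17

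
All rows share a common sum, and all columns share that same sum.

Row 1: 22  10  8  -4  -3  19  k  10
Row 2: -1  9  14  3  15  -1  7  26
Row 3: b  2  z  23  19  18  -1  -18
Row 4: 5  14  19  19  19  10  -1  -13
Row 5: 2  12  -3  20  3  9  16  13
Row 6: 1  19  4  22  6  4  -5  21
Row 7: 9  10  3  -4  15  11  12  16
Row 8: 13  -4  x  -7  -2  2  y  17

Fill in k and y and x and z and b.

k = 10, y = 34, x = 19, z = 8, b = 21

Rows 2 and 4 both sum to 72, so that's the common total.
The known cells in column 1 total 51, leaving 72 − 51 = 21 for the blank.
The known cells in row 1 total 62, leaving 72 − 62 = 10 for the blank.
The known cells in column 7 total 38, leaving 72 − 38 = 34 for the blank.
The known cells in row 8 total 53, leaving 72 − 53 = 19 for the blank.
The known cells in row 3 total 64, leaving 72 − 64 = 8 for the blank.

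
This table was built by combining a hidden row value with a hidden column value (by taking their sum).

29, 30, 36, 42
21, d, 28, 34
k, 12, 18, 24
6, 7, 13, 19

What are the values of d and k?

The difference between any two rows is the same in every column — this is an addition table with the headers hidden.
Row 2 minus row 1 is 34 − 42 = -8, so its entry in column 2 is 30 + (-8) = 22.
Row 3 minus row 1 is 24 − 42 = -18, so its entry in column 1 is 29 + (-18) = 11.

d = 22, k = 11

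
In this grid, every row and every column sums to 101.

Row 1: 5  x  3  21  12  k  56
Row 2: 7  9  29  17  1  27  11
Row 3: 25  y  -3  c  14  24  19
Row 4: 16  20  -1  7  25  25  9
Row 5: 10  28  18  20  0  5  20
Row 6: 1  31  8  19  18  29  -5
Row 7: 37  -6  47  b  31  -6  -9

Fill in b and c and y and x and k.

Column 6 has 27 + 24 + 25 + 5 + 29 − 6 = 104; the blank must be 101 − 104 = -3.
Row 1 has 5 + 3 + 21 + 12 − 3 + 56 = 94; the blank must be 101 − 94 = 7.
Column 2 has 7 + 9 + 20 + 28 + 31 − 6 = 89; the blank must be 101 − 89 = 12.
Row 3 has 25 + 12 − 3 + 14 + 24 + 19 = 91; the blank must be 101 − 91 = 10.
Row 7 has 37 − 6 + 47 + 31 − 6 − 9 = 94; the blank must be 101 − 94 = 7.

b = 7, c = 10, y = 12, x = 7, k = -3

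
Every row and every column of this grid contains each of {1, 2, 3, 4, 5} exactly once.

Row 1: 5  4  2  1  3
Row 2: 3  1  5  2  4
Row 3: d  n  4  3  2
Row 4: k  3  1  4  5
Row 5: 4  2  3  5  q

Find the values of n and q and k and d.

n = 5, q = 1, k = 2, d = 1

At (row 5, col 5): row 5 already has {2, 3, 4, 5}, so the value is 1.
At (row 3, col 2): column 2 already has {1, 2, 3, 4}, so the value is 5.
For row 3, column 1: row 3 already has {2, 3, 4, 5}; that leaves 1.
At (row 4, col 1): row 4 already has {1, 3, 4, 5}, so the value is 2.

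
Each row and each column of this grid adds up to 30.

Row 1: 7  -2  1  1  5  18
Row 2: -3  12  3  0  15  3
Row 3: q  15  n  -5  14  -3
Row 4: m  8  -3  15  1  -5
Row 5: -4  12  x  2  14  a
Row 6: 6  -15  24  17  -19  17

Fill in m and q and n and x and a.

Row 4 has 8 − 3 + 15 + 1 − 5 = 16; the blank must be 30 − 16 = 14.
Column 1 has 7 − 3 + 14 − 4 + 6 = 20; the blank must be 30 − 20 = 10.
Column 6 has 18 + 3 − 3 − 5 + 17 = 30; the blank must be 30 − 30 = 0.
Row 5 has -4 + 12 + 2 + 14 + 0 = 24; the blank must be 30 − 24 = 6.
Row 3 has 10 + 15 − 5 + 14 − 3 = 31; the blank must be 30 − 31 = -1.

m = 14, q = 10, n = -1, x = 6, a = 0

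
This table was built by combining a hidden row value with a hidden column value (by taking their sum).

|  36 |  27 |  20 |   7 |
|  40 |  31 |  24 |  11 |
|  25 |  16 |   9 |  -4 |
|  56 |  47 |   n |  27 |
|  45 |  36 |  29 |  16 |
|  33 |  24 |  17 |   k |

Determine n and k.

n = 40, k = 4

The difference between any two rows is the same in every column — this is an addition table with the headers hidden.
Row 4 minus row 1 is 56 − 36 = 20, so its entry in column 3 is 20 + 20 = 40.
Row 6 minus row 1 is 33 − 36 = -3, so its entry in column 4 is 7 + (-3) = 4.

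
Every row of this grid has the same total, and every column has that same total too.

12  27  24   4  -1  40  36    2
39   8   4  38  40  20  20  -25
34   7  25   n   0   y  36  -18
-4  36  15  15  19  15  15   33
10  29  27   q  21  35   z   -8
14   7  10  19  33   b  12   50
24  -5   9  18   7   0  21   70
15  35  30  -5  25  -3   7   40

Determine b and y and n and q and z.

b = -1, y = 38, n = 22, q = 33, z = -3

Rows 1 and 2 both sum to 144, so that's the common total.
Row 6 has 14 + 7 + 10 + 19 + 33 + 12 + 50 = 145; the blank must be 144 − 145 = -1.
Column 7 has 36 + 20 + 36 + 15 + 12 + 21 + 7 = 147; the blank must be 144 − 147 = -3.
Row 5 has 10 + 29 + 27 + 21 + 35 − 3 − 8 = 111; the blank must be 144 − 111 = 33.
Column 4 has 4 + 38 + 15 + 33 + 19 + 18 − 5 = 122; the blank must be 144 − 122 = 22.
Row 3 has 34 + 7 + 25 + 22 + 0 + 36 − 18 = 106; the blank must be 144 − 106 = 38.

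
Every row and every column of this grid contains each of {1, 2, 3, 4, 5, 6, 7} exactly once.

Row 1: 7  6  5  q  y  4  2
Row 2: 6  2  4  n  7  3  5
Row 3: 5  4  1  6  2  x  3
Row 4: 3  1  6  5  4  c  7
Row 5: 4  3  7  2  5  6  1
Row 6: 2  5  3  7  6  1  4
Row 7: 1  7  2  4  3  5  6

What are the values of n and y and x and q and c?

n = 1, y = 1, x = 7, q = 3, c = 2

For row 1, column 5: column 5 already has {2, 3, 4, 5, 6, 7}; that leaves 1.
Cell (1,4): row 1 already has {1, 2, 4, 5, 6, 7} → 3.
For row 3, column 6: row 3 already has {1, 2, 3, 4, 5, 6}; that leaves 7.
At (row 2, col 4): row 2 already has {2, 3, 4, 5, 6, 7}, so the value is 1.
Cell (4,6): row 4 already has {1, 3, 4, 5, 6, 7} → 2.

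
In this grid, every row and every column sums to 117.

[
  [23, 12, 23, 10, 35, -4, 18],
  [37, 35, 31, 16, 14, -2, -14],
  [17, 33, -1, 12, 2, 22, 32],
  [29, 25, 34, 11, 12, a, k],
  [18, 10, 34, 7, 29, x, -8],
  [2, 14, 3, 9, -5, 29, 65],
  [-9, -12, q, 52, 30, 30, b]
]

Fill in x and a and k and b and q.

Column 3 has 23 + 31 − 1 + 34 + 34 + 3 = 124; the blank must be 117 − 124 = -7.
Row 5 has 18 + 10 + 34 + 7 + 29 − 8 = 90; the blank must be 117 − 90 = 27.
Row 7 has -9 − 12 − 7 + 52 + 30 + 30 = 84; the blank must be 117 − 84 = 33.
Column 7 has 18 − 14 + 32 − 8 + 65 + 33 = 126; the blank must be 117 − 126 = -9.
Row 4 has 29 + 25 + 34 + 11 + 12 − 9 = 102; the blank must be 117 − 102 = 15.

x = 27, a = 15, k = -9, b = 33, q = -7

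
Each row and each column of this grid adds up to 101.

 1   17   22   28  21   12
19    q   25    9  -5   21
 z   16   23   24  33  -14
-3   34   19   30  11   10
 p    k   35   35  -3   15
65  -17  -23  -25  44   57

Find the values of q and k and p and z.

Row 3 has 16 + 23 + 24 + 33 − 14 = 82; the blank must be 101 − 82 = 19.
Row 2 has 19 + 25 + 9 − 5 + 21 = 69; the blank must be 101 − 69 = 32.
Column 1 has 1 + 19 + 19 − 3 + 65 = 101; the blank must be 101 − 101 = 0.
Row 5 has 0 + 35 + 35 − 3 + 15 = 82; the blank must be 101 − 82 = 19.

q = 32, k = 19, p = 0, z = 19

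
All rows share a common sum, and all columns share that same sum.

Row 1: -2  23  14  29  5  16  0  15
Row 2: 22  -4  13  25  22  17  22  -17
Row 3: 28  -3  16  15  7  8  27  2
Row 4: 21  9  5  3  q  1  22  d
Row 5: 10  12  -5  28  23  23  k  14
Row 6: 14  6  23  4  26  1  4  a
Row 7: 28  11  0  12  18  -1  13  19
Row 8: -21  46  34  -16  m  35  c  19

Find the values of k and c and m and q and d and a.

Rows 1 and 2 both sum to 100, so that's the common total.
The known cells in row 5 total 105, leaving 100 − 105 = -5 for the blank.
The known cells in row 6 total 78, leaving 100 − 78 = 22 for the blank.
The known cells in column 8 total 74, leaving 100 − 74 = 26 for the blank.
The known cells in row 4 total 87, leaving 100 − 87 = 13 for the blank.
The known cells in column 5 total 114, leaving 100 − 114 = -14 for the blank.
The known cells in row 8 total 83, leaving 100 − 83 = 17 for the blank.

k = -5, c = 17, m = -14, q = 13, d = 26, a = 22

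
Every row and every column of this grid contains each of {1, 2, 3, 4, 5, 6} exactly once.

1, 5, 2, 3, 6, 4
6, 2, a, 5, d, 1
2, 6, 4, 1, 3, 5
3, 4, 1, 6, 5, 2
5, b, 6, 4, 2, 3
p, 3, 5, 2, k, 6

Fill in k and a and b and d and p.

At (row 2, col 3): column 3 already has {1, 2, 4, 5, 6}, so the value is 3.
At (row 2, col 5): row 2 already has {1, 2, 3, 5, 6}, so the value is 4.
For row 6, column 5: column 5 already has {2, 3, 4, 5, 6}; that leaves 1.
For row 6, column 1: row 6 already has {1, 2, 3, 5, 6}; that leaves 4.
For row 5, column 2: row 5 already has {2, 3, 4, 5, 6}; that leaves 1.

k = 1, a = 3, b = 1, d = 4, p = 4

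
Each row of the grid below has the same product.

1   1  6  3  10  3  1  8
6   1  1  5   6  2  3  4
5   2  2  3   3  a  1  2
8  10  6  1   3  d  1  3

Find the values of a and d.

a = 12, d = 1

Rows 1 and 2 each multiply to 4320, so every row has product 4320.
Row 3: 5×2×2×3×3×1×2 = 360, so the missing entry is 4320 ÷ 360 = 12.
Row 4: 8×10×6×1×3×1×3 = 4320, so the missing entry is 4320 ÷ 4320 = 1.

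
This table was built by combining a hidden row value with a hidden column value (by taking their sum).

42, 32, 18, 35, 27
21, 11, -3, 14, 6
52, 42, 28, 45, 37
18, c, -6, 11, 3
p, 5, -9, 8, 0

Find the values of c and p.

The difference between any two rows is the same in every column — this is an addition table with the headers hidden.
Row 4 minus row 1 is 3 − 27 = -24, so its entry in column 2 is 32 + (-24) = 8.
Row 5 minus row 1 is 0 − 27 = -27, so its entry in column 1 is 42 + (-27) = 15.

c = 8, p = 15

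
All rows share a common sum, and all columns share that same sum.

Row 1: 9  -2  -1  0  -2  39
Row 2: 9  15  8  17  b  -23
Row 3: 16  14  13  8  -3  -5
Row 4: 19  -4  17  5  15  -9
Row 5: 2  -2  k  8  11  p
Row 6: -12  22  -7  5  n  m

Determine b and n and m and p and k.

Rows 1 and 3 both sum to 43, so that's the common total.
Column 3 has -1 + 8 + 13 + 17 − 7 = 30; the blank must be 43 − 30 = 13.
Row 2 has 9 + 15 + 8 + 17 − 23 = 26; the blank must be 43 − 26 = 17.
Column 5 has -2 + 17 − 3 + 15 + 11 = 38; the blank must be 43 − 38 = 5.
Row 6 has -12 + 22 − 7 + 5 + 5 = 13; the blank must be 43 − 13 = 30.
Row 5 has 2 − 2 + 13 + 8 + 11 = 32; the blank must be 43 − 32 = 11.

b = 17, n = 5, m = 30, p = 11, k = 13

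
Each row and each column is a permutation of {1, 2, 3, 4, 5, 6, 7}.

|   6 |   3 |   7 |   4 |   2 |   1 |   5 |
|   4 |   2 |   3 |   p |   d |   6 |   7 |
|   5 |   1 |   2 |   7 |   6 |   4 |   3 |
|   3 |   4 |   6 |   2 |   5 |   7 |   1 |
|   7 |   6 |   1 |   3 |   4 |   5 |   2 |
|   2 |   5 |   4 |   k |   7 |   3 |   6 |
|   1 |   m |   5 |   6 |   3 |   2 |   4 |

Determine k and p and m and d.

For row 6, column 4: row 6 already has {2, 3, 4, 5, 6, 7}; that leaves 1.
For row 7, column 2: row 7 already has {1, 2, 3, 4, 5, 6}; that leaves 7.
For row 2, column 4: column 4 already has {1, 2, 3, 4, 6, 7}; that leaves 5.
Cell (2,5): row 2 already has {2, 3, 4, 5, 6, 7} → 1.

k = 1, p = 5, m = 7, d = 1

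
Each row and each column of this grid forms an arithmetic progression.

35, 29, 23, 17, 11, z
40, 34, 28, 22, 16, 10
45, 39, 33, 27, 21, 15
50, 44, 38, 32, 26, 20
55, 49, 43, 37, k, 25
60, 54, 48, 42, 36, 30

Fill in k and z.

k = 31, z = 5

Along each row the entries change by -6 per step; down each column they change by 5.
Row 5: from 55 at column 1, stepping by -6 to column 5 gives 31.
Row 1: from 35 at column 1, stepping by -6 to column 6 gives 5.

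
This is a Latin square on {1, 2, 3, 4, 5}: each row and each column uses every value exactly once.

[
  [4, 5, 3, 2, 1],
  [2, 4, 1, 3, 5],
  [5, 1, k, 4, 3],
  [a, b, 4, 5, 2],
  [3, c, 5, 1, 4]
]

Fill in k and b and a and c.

k = 2, b = 3, a = 1, c = 2

For row 5, column 2: row 5 already has {1, 3, 4, 5}; that leaves 2.
Cell (4,2): column 2 already has {1, 2, 4, 5} → 3.
At (row 4, col 1): row 4 already has {2, 3, 4, 5}, so the value is 1.
For row 3, column 3: row 3 already has {1, 3, 4, 5}; that leaves 2.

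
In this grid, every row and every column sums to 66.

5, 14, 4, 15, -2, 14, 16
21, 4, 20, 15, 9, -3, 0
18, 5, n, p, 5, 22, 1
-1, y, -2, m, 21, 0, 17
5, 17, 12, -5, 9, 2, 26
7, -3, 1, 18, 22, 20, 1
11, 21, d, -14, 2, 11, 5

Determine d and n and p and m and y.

Row 7 has 11 + 21 − 14 + 2 + 11 + 5 = 36; the blank must be 66 − 36 = 30.
Column 2 has 14 + 4 + 5 + 17 − 3 + 21 = 58; the blank must be 66 − 58 = 8.
Row 4 has -1 + 8 − 2 + 21 + 0 + 17 = 43; the blank must be 66 − 43 = 23.
Column 4 has 15 + 15 + 23 − 5 + 18 − 14 = 52; the blank must be 66 − 52 = 14.
Row 3 has 18 + 5 + 14 + 5 + 22 + 1 = 65; the blank must be 66 − 65 = 1.

d = 30, n = 1, p = 14, m = 23, y = 8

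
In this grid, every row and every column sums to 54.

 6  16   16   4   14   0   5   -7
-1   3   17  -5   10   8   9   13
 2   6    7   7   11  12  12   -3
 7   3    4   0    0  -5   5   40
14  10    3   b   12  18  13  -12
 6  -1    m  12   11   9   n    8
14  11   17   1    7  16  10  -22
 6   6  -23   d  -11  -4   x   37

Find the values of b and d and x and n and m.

Row 5 has 14 + 10 + 3 + 12 + 18 + 13 − 12 = 58; the blank must be 54 − 58 = -4.
Column 4 has 4 − 5 + 7 + 0 − 4 + 12 + 1 = 15; the blank must be 54 − 15 = 39.
Row 8 has 6 + 6 − 23 + 39 − 11 − 4 + 37 = 50; the blank must be 54 − 50 = 4.
Column 7 has 5 + 9 + 12 + 5 + 13 + 10 + 4 = 58; the blank must be 54 − 58 = -4.
Row 6 has 6 − 1 + 12 + 11 + 9 − 4 + 8 = 41; the blank must be 54 − 41 = 13.

b = -4, d = 39, x = 4, n = -4, m = 13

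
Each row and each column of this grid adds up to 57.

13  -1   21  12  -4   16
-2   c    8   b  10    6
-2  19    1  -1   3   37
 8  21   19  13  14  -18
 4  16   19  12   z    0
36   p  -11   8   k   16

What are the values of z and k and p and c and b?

Row 5: 4 + 16 + 19 + 12 + 0 = 51, so its missing entry is 57 − 51 = 6.
Column 5: -4 + 10 + 3 + 14 + 6 = 29, so its missing entry is 57 − 29 = 28.
Row 6: 36 − 11 + 8 + 28 + 16 = 77, so its missing entry is 57 − 77 = -20.
Column 2: -1 + 19 + 21 + 16 − 20 = 35, so its missing entry is 57 − 35 = 22.
Row 2: -2 + 22 + 8 + 10 + 6 = 44, so its missing entry is 57 − 44 = 13.

z = 6, k = 28, p = -20, c = 22, b = 13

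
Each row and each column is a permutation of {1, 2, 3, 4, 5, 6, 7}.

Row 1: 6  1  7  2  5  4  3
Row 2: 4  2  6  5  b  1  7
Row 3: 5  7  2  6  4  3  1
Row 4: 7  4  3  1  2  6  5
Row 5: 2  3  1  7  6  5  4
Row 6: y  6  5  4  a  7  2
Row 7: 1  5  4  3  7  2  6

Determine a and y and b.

Cell (6,1): column 1 already has {1, 2, 4, 5, 6, 7} → 3.
Cell (6,5): row 6 already has {2, 3, 4, 5, 6, 7} → 1.
For row 2, column 5: row 2 already has {1, 2, 4, 5, 6, 7}; that leaves 3.

a = 1, y = 3, b = 3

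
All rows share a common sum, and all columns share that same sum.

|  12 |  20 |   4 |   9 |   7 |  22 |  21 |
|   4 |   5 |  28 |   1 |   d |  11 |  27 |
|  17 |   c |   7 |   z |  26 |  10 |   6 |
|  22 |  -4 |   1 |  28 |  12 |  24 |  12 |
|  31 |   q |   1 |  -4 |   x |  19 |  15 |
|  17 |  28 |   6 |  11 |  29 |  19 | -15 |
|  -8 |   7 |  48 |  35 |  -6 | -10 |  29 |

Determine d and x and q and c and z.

d = 19, x = 8, q = 25, c = 14, z = 15

Rows 1 and 4 both sum to 95, so that's the common total.
The known cells in row 2 total 76, leaving 95 − 76 = 19 for the blank.
The known cells in column 5 total 87, leaving 95 − 87 = 8 for the blank.
The known cells in column 4 total 80, leaving 95 − 80 = 15 for the blank.
The known cells in row 3 total 81, leaving 95 − 81 = 14 for the blank.
The known cells in row 5 total 70, leaving 95 − 70 = 25 for the blank.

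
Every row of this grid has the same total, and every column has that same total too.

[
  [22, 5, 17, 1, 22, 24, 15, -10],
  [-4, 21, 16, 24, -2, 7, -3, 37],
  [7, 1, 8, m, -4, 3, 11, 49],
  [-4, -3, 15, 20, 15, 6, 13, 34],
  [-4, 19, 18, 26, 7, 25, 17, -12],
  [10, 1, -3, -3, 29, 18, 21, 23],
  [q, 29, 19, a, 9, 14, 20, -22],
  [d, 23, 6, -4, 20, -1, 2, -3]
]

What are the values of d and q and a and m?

Rows 1 and 2 both sum to 96, so that's the common total.
Row 3 has 7 + 1 + 8 − 4 + 3 + 11 + 49 = 75; the blank must be 96 − 75 = 21.
Column 4 has 1 + 24 + 21 + 20 + 26 − 3 − 4 = 85; the blank must be 96 − 85 = 11.
Row 8 has 23 + 6 − 4 + 20 − 1 + 2 − 3 = 43; the blank must be 96 − 43 = 53.
Row 7 has 29 + 19 + 11 + 9 + 14 + 20 − 22 = 80; the blank must be 96 − 80 = 16.

d = 53, q = 16, a = 11, m = 21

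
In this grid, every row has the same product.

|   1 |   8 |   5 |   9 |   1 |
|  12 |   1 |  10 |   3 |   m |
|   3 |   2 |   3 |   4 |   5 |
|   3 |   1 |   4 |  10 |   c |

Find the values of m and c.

m = 1, c = 3

Rows 1 and 3 each multiply to 360, so every row has product 360.
Row 2: 12×1×10×3 = 360, so the missing entry is 360 ÷ 360 = 1.
Row 4: 3×1×4×10 = 120, so the missing entry is 360 ÷ 120 = 3.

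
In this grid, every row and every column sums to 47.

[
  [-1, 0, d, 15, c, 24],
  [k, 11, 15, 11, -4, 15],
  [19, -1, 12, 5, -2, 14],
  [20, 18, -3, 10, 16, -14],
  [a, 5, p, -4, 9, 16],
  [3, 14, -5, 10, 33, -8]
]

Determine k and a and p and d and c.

k = -1, a = 7, p = 14, d = 14, c = -5

The known cells in column 5 total 52, leaving 47 − 52 = -5 for the blank.
The known cells in row 1 total 33, leaving 47 − 33 = 14 for the blank.
The known cells in column 3 total 33, leaving 47 − 33 = 14 for the blank.
The known cells in row 5 total 40, leaving 47 − 40 = 7 for the blank.
The known cells in row 2 total 48, leaving 47 − 48 = -1 for the blank.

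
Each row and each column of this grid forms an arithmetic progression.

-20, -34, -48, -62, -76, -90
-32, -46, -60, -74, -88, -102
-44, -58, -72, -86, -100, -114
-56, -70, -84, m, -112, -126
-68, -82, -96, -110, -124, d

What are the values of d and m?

Along each row the entries change by -14 per step; down each column they change by -12.
Row 5: from -68 at column 1, stepping by -14 to column 6 gives -138.
Row 4: from -56 at column 1, stepping by -14 to column 4 gives -98.

d = -138, m = -98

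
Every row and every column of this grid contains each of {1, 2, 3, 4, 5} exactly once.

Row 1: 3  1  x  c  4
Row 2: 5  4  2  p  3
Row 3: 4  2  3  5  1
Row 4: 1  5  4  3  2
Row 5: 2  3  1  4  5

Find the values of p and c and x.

p = 1, c = 2, x = 5

For row 1, column 3: column 3 already has {1, 2, 3, 4}; that leaves 5.
For row 1, column 4: row 1 already has {1, 3, 4, 5}; that leaves 2.
Cell (2,4): row 2 already has {2, 3, 4, 5} → 1.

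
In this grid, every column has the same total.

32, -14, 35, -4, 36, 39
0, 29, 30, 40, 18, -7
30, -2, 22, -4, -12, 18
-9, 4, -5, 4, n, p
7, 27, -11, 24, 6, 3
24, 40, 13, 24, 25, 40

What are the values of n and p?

n = 11, p = -9

Column 3 sums to 84 and so does column 4; that's the common total.
In column 5 the known cells total 73, leaving 84 − 73 = 11.
In column 6 the known cells total 93, leaving 84 − 93 = -9.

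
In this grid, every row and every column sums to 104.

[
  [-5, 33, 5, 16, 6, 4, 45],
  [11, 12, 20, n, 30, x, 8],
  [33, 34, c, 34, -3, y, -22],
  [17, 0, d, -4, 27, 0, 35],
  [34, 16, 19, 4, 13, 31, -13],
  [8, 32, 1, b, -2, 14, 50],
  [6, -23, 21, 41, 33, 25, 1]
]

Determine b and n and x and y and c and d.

Row 6 has 8 + 32 + 1 − 2 + 14 + 50 = 103; the blank must be 104 − 103 = 1.
Row 4 has 17 + 0 − 4 + 27 + 0 + 35 = 75; the blank must be 104 − 75 = 29.
Column 3 has 5 + 20 + 29 + 19 + 1 + 21 = 95; the blank must be 104 − 95 = 9.
Row 3 has 33 + 34 + 9 + 34 − 3 − 22 = 85; the blank must be 104 − 85 = 19.
Column 6 has 4 + 19 + 0 + 31 + 14 + 25 = 93; the blank must be 104 − 93 = 11.
Row 2 has 11 + 12 + 20 + 30 + 11 + 8 = 92; the blank must be 104 − 92 = 12.

b = 1, n = 12, x = 11, y = 19, c = 9, d = 29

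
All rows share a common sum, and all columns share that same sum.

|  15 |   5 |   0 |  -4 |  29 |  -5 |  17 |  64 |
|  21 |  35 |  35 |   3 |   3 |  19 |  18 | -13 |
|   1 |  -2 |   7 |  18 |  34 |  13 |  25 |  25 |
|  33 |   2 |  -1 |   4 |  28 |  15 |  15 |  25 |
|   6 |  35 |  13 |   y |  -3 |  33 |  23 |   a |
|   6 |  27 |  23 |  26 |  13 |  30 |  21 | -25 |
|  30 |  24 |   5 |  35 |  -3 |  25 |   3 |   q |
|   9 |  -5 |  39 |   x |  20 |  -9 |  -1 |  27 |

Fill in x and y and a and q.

Rows 1 and 2 both sum to 121, so that's the common total.
Row 7: 30 + 24 + 5 + 35 − 3 + 25 + 3 = 119, so its missing entry is 121 − 119 = 2.
Column 8: 64 − 13 + 25 + 25 − 25 + 2 + 27 = 105, so its missing entry is 121 − 105 = 16.
Row 5: 6 + 35 + 13 − 3 + 33 + 23 + 16 = 123, so its missing entry is 121 − 123 = -2.
Row 8: 9 − 5 + 39 + 20 − 9 − 1 + 27 = 80, so its missing entry is 121 − 80 = 41.

x = 41, y = -2, a = 16, q = 2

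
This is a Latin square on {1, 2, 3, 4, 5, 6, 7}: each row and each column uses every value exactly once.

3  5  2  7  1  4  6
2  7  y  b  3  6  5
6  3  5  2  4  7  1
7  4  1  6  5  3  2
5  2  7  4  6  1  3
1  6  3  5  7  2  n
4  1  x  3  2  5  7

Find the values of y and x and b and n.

Cell (7,3): row 7 already has {1, 2, 3, 4, 5, 7} → 6.
Cell (2,3): column 3 already has {1, 2, 3, 5, 6, 7} → 4.
For row 2, column 4: row 2 already has {2, 3, 4, 5, 6, 7}; that leaves 1.
At (row 6, col 7): row 6 already has {1, 2, 3, 5, 6, 7}, so the value is 4.

y = 4, x = 6, b = 1, n = 4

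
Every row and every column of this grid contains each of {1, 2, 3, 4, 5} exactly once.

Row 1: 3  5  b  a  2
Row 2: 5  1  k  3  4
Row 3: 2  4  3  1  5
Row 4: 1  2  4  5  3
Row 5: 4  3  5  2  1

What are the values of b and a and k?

b = 1, a = 4, k = 2

For row 2, column 3: row 2 already has {1, 3, 4, 5}; that leaves 2.
For row 1, column 3: column 3 already has {2, 3, 4, 5}; that leaves 1.
At (row 1, col 4): row 1 already has {1, 2, 3, 5}, so the value is 4.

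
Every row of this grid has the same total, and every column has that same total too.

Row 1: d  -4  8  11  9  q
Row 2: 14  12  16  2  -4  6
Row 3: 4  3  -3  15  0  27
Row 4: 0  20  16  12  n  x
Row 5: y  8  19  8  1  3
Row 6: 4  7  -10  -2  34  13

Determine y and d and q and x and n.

Rows 2 and 3 both sum to 46, so that's the common total.
Row 5: 8 + 19 + 8 + 1 + 3 = 39, so its missing entry is 46 − 39 = 7.
Column 5: 9 − 4 + 0 + 1 + 34 = 40, so its missing entry is 46 − 40 = 6.
Column 1: 14 + 4 + 0 + 7 + 4 = 29, so its missing entry is 46 − 29 = 17.
Row 1: 17 − 4 + 8 + 11 + 9 = 41, so its missing entry is 46 − 41 = 5.
Row 4: 0 + 20 + 16 + 12 + 6 = 54, so its missing entry is 46 − 54 = -8.

y = 7, d = 17, q = 5, x = -8, n = 6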